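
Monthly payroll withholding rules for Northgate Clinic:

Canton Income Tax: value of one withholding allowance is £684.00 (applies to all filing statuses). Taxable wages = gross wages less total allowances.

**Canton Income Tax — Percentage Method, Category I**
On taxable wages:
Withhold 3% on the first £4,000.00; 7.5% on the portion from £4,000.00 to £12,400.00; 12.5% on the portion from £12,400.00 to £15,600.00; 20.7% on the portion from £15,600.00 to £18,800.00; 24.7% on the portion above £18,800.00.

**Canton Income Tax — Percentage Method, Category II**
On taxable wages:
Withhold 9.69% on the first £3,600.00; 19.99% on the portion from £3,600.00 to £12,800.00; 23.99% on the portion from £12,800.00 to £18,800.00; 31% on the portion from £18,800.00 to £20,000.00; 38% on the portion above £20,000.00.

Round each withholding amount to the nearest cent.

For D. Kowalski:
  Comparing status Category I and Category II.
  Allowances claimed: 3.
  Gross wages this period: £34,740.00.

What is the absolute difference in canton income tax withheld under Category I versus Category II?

Canton Income Tax (Category I): taxable = £34,740.00 − 3×£684.00 = £32,688.00
  £1,812.40 + 24.7% × (£32,688.00 − £18,800.00) = £1,812.40 + 24.7% × £13,888.00 = £5,242.74
Canton Income Tax (Category II): taxable = £34,740.00 − 3×£684.00 = £32,688.00
  £3,999.32 + 38% × (£32,688.00 − £20,000.00) = £3,999.32 + 38% × £12,688.00 = £8,820.76
Difference: |£5,242.74 − £8,820.76| = £3,578.02 (higher under Category II)

£3,578.02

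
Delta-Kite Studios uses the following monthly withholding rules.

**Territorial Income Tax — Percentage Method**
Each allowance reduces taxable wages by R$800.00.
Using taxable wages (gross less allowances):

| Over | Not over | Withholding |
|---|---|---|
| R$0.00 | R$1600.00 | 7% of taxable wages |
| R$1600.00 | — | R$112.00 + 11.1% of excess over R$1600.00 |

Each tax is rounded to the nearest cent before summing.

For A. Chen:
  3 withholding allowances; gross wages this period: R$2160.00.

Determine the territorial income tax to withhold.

R$0.00

Territorial Income Tax: taxable = R$2160.00 − 3×R$800.00 = R$-240.00
  Taxable ≤ 0 → R$0.00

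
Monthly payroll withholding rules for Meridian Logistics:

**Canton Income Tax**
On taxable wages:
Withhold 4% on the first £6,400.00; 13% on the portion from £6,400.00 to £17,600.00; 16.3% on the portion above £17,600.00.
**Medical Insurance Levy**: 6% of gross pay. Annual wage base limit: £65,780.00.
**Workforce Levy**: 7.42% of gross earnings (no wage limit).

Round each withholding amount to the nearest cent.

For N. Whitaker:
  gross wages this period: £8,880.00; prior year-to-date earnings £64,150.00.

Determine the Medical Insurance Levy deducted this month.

£97.80

Medical Insurance Levy: cap £65,780.00 − YTD £64,150.00 = £1,630.00 subject; 6% × £1,630.00 = £97.80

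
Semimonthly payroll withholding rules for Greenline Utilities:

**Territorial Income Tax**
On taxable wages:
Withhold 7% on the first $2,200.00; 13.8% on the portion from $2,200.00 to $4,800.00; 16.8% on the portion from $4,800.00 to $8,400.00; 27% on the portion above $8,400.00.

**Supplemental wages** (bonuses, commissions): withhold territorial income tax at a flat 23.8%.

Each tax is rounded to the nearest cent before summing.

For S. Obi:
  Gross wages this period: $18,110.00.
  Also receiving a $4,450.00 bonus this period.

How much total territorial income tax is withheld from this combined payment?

$4,798.40

Territorial Income Tax: taxable = $18,110.00
  $1,117.60 + 27% × ($18,110.00 − $8,400.00) = $1,117.60 + 27% × $9,710.00 = $3,739.30
Supplemental (23.8% flat on bonus): 23.8% × $4,450.00 = $1,059.10
Total territorial income tax: $3,739.30 + $1,059.10 = $4,798.40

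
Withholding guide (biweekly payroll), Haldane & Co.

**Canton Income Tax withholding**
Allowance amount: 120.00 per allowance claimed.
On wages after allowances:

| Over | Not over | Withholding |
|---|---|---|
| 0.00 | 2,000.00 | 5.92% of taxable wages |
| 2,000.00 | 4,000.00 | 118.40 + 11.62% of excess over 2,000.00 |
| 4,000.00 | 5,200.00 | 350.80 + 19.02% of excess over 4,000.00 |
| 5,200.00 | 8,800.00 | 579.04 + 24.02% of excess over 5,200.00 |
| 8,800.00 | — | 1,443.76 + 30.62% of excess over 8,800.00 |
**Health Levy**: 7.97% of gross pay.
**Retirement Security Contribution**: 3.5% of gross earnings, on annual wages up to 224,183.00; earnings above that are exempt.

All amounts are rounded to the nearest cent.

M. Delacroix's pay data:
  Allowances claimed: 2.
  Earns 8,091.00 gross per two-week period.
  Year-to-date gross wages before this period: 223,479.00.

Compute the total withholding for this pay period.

Canton Income Tax: taxable = 8,091.00 − 2×120.00 = 7,851.00
  579.04 + 24.02% × (7,851.00 − 5,200.00) = 579.04 + 24.02% × 2,651.00 = 1,215.81
Health Levy: 7.97% × 8,091.00 = 644.85
Retirement Security Contribution: cap 224,183.00 − YTD 223,479.00 = 704.00 subject; 3.5% × 704.00 = 24.64
Total: 1,215.81 + 644.85 + 24.64 = 1,885.30

1,885.30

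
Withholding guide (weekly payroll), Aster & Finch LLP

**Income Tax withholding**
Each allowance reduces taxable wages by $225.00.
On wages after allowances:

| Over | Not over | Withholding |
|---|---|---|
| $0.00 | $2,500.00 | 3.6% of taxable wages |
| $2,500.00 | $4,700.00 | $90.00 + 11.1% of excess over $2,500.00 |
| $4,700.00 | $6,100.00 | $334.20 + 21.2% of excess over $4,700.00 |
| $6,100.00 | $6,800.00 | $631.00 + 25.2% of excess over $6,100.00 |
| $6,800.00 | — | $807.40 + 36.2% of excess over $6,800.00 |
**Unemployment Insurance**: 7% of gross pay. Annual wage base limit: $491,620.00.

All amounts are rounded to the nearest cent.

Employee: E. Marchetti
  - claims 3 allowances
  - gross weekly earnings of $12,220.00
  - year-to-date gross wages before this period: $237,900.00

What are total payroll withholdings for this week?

Income Tax: taxable = $12,220.00 − 3×$225.00 = $11,545.00
  $807.40 + 36.2% × ($11,545.00 − $6,800.00) = $807.40 + 36.2% × $4,745.00 = $2,525.09
Unemployment Insurance: 7% × $12,220.00 = $855.40
Total: $2,525.09 + $855.40 = $3,380.49

$3,380.49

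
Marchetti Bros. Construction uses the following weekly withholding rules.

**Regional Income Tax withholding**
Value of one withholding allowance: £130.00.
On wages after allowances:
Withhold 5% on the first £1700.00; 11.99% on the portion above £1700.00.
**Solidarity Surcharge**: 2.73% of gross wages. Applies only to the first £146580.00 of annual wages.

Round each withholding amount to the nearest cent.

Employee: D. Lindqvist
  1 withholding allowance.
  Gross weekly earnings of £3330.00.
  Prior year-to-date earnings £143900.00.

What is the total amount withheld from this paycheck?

Regional Income Tax: taxable = £3330.00 − 1×£130.00 = £3200.00
  £85.00 + 11.99% × (£3200.00 − £1700.00) = £85.00 + 11.99% × £1500.00 = £264.85
Solidarity Surcharge: cap £146580.00 − YTD £143900.00 = £2680.00 subject; 2.73% × £2680.00 = £73.16
Total: £264.85 + £73.16 = £338.01

£338.01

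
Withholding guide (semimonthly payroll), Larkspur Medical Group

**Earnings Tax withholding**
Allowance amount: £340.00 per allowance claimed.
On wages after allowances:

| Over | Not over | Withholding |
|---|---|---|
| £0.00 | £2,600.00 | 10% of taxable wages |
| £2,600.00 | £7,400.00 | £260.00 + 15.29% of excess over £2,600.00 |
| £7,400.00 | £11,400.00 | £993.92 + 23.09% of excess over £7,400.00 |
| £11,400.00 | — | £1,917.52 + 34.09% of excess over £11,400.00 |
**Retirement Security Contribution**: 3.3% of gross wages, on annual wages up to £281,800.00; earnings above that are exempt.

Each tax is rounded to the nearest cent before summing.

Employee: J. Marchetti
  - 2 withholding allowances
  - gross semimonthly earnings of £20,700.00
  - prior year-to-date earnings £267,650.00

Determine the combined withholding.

Earnings Tax: taxable = £20,700.00 − 2×£340.00 = £20,020.00
  £1,917.52 + 34.09% × (£20,020.00 − £11,400.00) = £1,917.52 + 34.09% × £8,620.00 = £4,856.08
Retirement Security Contribution: cap £281,800.00 − YTD £267,650.00 = £14,150.00 subject; 3.3% × £14,150.00 = £466.95
Total: £4,856.08 + £466.95 = £5,323.03

£5,323.03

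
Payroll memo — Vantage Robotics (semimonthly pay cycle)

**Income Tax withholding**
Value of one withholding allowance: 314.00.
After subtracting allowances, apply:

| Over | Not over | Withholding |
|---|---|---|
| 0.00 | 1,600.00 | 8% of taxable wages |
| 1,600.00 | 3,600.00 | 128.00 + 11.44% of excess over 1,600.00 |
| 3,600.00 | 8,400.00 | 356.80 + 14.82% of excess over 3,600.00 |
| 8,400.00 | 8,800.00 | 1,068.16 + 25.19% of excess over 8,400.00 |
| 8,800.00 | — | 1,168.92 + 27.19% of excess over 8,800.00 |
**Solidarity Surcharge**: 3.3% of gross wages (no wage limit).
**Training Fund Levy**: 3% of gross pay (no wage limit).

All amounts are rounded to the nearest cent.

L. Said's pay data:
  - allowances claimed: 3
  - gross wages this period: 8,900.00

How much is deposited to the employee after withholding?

Income Tax: taxable = 8,900.00 − 3×314.00 = 7,958.00
  356.80 + 14.82% × (7,958.00 − 3,600.00) = 356.80 + 14.82% × 4,358.00 = 1,002.66
Solidarity Surcharge: 3.3% × 8,900.00 = 293.70
Training Fund Levy: 3% × 8,900.00 = 267.00
Total withheld: 1,002.66 + 293.70 + 267.00 = 1,563.36
Net pay: 8,900.00 − 1,563.36 = 7,336.64

7,336.64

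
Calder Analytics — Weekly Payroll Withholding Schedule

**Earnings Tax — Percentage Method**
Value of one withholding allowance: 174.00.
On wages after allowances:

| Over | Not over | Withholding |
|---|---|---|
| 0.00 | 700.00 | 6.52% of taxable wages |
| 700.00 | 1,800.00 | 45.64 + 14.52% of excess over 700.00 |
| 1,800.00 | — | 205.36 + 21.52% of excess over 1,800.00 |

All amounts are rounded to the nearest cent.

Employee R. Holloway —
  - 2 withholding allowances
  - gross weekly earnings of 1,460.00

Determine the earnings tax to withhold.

Earnings Tax: taxable = 1,460.00 − 2×174.00 = 1,112.00
  45.64 + 14.52% × (1,112.00 − 700.00) = 45.64 + 14.52% × 412.00 = 105.46

105.46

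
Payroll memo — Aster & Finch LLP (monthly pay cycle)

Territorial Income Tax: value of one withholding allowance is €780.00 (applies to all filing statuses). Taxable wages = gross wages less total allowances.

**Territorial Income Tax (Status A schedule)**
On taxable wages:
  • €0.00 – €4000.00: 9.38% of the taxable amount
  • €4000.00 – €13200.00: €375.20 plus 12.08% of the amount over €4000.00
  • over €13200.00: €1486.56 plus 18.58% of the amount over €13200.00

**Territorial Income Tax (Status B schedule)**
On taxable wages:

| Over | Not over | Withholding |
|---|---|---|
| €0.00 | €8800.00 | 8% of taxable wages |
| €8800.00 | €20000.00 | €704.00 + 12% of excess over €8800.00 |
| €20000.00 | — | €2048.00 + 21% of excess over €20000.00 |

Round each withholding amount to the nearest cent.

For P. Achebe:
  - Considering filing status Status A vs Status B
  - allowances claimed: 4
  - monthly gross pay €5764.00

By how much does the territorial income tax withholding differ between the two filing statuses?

€36.49

Territorial Income Tax (Status A): taxable = €5764.00 − 4×€780.00 = €2644.00
  9.38% × €2644.00 = €248.01
Territorial Income Tax (Status B): taxable = €5764.00 − 4×€780.00 = €2644.00
  8% × €2644.00 = €211.52
Difference: |€248.01 − €211.52| = €36.49 (higher under Status A)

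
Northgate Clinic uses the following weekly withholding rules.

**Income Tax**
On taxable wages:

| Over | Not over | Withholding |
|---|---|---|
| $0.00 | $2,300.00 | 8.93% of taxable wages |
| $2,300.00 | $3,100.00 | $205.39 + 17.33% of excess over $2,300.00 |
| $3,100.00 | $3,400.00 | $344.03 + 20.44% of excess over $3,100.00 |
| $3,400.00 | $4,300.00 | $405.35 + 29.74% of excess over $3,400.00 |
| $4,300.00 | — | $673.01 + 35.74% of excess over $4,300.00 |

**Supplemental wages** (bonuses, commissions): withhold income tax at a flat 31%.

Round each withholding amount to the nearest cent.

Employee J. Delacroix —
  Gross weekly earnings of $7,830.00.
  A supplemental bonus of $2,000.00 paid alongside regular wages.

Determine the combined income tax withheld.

Income Tax: taxable = $7,830.00
  $673.01 + 35.74% × ($7,830.00 − $4,300.00) = $673.01 + 35.74% × $3,530.00 = $1,934.63
Supplemental (31% flat on bonus): 31% × $2,000.00 = $620.00
Total income tax: $1,934.63 + $620.00 = $2,554.63

$2,554.63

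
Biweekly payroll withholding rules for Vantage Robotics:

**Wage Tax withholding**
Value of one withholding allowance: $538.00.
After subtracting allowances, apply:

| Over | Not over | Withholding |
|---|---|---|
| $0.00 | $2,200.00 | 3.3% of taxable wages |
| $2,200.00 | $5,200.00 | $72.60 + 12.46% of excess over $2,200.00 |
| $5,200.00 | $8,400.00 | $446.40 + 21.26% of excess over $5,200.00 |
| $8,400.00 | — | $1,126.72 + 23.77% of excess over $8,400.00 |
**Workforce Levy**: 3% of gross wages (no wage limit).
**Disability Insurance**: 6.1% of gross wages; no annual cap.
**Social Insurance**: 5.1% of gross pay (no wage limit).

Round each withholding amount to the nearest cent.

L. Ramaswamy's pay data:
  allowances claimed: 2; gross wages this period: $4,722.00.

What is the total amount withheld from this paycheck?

Wage Tax: taxable = $4,722.00 − 2×$538.00 = $3,646.00
  $72.60 + 12.46% × ($3,646.00 − $2,200.00) = $72.60 + 12.46% × $1,446.00 = $252.77
Workforce Levy: 3% × $4,722.00 = $141.66
Disability Insurance: 6.1% × $4,722.00 = $288.04
Social Insurance: 5.1% × $4,722.00 = $240.82
Total: $252.77 + $141.66 + $288.04 + $240.82 = $923.29

$923.29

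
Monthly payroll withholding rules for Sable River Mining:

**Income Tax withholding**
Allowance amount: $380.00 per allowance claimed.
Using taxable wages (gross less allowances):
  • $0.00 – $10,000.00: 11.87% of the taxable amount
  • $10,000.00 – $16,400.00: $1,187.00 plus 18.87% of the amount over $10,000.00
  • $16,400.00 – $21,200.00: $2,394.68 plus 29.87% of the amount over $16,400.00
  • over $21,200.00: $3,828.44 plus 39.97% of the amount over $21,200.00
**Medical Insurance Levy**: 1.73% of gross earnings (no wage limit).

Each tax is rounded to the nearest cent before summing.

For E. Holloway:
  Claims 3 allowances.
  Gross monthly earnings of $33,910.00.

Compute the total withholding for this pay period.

$9,039.61

Income Tax: taxable = $33,910.00 − 3×$380.00 = $32,770.00
  $3,828.44 + 39.97% × ($32,770.00 − $21,200.00) = $3,828.44 + 39.97% × $11,570.00 = $8,452.97
Medical Insurance Levy: 1.73% × $33,910.00 = $586.64
Total: $8,452.97 + $586.64 = $9,039.61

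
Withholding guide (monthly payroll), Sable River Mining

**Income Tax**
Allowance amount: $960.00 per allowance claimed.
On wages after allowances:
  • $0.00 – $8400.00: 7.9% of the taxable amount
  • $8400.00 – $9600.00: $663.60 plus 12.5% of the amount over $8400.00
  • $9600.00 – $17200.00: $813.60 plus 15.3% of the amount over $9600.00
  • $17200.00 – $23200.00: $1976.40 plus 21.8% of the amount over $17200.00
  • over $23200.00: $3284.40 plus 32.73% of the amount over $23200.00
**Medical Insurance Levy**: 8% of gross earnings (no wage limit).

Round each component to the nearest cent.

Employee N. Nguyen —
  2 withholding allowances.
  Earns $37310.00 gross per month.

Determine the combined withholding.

Income Tax: taxable = $37310.00 − 2×$960.00 = $35390.00
  $3284.40 + 32.73% × ($35390.00 − $23200.00) = $3284.40 + 32.73% × $12190.00 = $7274.19
Medical Insurance Levy: 8% × $37310.00 = $2984.80
Total: $7274.19 + $2984.80 = $10258.99

$10258.99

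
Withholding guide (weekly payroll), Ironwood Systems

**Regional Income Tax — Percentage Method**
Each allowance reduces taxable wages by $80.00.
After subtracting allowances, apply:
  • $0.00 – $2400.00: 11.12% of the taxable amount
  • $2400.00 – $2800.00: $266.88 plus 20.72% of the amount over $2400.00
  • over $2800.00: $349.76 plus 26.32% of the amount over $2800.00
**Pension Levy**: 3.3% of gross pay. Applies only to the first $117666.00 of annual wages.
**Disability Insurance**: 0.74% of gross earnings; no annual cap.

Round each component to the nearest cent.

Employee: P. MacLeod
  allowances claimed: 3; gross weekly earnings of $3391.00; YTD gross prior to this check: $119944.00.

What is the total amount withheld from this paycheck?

$467.23

Regional Income Tax: taxable = $3391.00 − 3×$80.00 = $3151.00
  $349.76 + 26.32% × ($3151.00 − $2800.00) = $349.76 + 26.32% × $351.00 = $442.14
Pension Levy: YTD $119944.00 ≥ cap $117666.00 → $0.00
Disability Insurance: 0.74% × $3391.00 = $25.09
Total: $442.14 + $0.00 + $25.09 = $467.23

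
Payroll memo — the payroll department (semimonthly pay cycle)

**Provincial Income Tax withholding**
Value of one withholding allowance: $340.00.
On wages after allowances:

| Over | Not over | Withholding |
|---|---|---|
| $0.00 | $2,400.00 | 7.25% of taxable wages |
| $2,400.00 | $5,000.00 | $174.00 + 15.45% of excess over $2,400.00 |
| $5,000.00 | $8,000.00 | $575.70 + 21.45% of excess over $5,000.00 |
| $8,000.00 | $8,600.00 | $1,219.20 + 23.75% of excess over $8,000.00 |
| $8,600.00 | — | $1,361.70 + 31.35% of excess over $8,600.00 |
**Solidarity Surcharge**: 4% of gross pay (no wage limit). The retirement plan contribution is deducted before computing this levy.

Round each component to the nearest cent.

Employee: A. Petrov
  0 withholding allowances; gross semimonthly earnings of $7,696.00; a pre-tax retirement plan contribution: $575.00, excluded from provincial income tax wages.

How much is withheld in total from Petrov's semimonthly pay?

Provincial Income Tax: taxable = $7,696.00 − $575.00 = $7,121.00
  $575.70 + 21.45% × ($7,121.00 − $5,000.00) = $575.70 + 21.45% × $2,121.00 = $1,030.65
Solidarity Surcharge: 4% × $7,121.00 = $284.84
Total: $1,030.65 + $284.84 = $1,315.49

$1,315.49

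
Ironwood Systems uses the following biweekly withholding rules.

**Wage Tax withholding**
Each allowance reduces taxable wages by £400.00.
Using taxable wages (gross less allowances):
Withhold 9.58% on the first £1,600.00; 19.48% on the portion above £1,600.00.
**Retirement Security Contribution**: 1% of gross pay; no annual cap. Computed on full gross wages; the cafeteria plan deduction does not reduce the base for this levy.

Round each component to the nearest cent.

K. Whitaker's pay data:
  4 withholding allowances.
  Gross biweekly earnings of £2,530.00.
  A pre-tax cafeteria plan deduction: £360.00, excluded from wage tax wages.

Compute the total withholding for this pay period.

£79.91

Wage Tax: taxable = £2,530.00 − £360.00 − 4×£400.00 = £570.00
  9.58% × £570.00 = £54.61
Retirement Security Contribution: 1% × £2,530.00 = £25.30
Total: £54.61 + £25.30 = £79.91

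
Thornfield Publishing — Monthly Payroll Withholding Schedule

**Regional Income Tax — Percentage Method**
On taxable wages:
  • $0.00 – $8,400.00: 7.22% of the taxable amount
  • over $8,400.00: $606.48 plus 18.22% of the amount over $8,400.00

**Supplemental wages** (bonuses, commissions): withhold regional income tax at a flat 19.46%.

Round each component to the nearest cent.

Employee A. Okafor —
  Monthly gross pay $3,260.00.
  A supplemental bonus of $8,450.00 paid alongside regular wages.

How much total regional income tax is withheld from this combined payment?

Regional Income Tax: taxable = $3,260.00
  7.22% × $3,260.00 = $235.37
Supplemental (19.46% flat on bonus): 19.46% × $8,450.00 = $1,644.37
Total regional income tax: $235.37 + $1,644.37 = $1,879.74

$1,879.74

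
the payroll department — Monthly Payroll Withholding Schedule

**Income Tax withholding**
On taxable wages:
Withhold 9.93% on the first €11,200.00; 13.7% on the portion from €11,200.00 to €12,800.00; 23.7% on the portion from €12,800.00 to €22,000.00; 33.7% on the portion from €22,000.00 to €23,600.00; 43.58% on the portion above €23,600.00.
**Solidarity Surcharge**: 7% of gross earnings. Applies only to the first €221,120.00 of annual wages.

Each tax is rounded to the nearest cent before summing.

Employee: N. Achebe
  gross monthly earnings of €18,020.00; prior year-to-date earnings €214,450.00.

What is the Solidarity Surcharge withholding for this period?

Solidarity Surcharge: cap €221,120.00 − YTD €214,450.00 = €6,670.00 subject; 7% × €6,670.00 = €466.90

€466.90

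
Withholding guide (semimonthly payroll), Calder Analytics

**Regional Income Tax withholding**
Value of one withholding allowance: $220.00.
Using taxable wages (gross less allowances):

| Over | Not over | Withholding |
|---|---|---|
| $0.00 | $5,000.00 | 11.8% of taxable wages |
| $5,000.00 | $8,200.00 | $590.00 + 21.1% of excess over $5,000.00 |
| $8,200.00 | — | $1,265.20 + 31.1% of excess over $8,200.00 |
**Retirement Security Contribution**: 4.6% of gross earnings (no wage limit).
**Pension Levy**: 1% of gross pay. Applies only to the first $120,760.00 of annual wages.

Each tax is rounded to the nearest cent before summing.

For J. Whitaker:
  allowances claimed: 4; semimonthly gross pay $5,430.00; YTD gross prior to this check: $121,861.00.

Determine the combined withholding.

$786.68

Regional Income Tax: taxable = $5,430.00 − 4×$220.00 = $4,550.00
  11.8% × $4,550.00 = $536.90
Retirement Security Contribution: 4.6% × $5,430.00 = $249.78
Pension Levy: YTD $121,861.00 ≥ cap $120,760.00 → $0.00
Total: $536.90 + $249.78 + $0.00 = $786.68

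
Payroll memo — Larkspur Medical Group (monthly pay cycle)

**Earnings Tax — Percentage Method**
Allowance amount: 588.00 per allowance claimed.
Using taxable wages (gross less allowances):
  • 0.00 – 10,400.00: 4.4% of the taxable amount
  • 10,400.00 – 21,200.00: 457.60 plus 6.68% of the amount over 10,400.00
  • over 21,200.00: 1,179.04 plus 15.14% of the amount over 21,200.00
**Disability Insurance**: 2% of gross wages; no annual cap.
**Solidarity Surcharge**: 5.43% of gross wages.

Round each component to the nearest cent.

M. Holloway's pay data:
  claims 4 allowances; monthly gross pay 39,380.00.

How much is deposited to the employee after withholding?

32,878.67

Earnings Tax: taxable = 39,380.00 − 4×588.00 = 37,028.00
  1,179.04 + 15.14% × (37,028.00 − 21,200.00) = 1,179.04 + 15.14% × 15,828.00 = 3,575.40
Disability Insurance: 2% × 39,380.00 = 787.60
Solidarity Surcharge: 5.43% × 39,380.00 = 2,138.33
Total withheld: 3,575.40 + 787.60 + 2,138.33 = 6,501.33
Net pay: 39,380.00 − 6,501.33 = 32,878.67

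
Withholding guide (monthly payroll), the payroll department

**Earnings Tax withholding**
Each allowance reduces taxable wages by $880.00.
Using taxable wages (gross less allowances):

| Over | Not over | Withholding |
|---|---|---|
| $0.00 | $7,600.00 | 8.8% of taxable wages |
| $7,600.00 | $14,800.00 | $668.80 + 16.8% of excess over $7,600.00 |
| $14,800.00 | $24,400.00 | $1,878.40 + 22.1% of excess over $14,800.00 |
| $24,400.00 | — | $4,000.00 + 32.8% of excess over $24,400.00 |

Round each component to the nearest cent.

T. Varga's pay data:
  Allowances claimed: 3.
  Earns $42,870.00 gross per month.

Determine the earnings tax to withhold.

Earnings Tax: taxable = $42,870.00 − 3×$880.00 = $40,230.00
  $4,000.00 + 32.8% × ($40,230.00 − $24,400.00) = $4,000.00 + 32.8% × $15,830.00 = $9,192.24

$9,192.24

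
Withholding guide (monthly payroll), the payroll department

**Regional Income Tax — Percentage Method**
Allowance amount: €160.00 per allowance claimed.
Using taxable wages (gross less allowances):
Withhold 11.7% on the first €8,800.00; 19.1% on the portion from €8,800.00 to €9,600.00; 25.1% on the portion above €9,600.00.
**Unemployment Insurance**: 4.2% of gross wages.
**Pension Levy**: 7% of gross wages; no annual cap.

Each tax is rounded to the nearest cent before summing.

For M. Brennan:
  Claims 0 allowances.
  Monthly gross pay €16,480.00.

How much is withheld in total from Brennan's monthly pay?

€4,755.04

Regional Income Tax: taxable = €16,480.00
  €1,182.40 + 25.1% × (€16,480.00 − €9,600.00) = €1,182.40 + 25.1% × €6,880.00 = €2,909.28
Unemployment Insurance: 4.2% × €16,480.00 = €692.16
Pension Levy: 7% × €16,480.00 = €1,153.60
Total: €2,909.28 + €692.16 + €1,153.60 = €4,755.04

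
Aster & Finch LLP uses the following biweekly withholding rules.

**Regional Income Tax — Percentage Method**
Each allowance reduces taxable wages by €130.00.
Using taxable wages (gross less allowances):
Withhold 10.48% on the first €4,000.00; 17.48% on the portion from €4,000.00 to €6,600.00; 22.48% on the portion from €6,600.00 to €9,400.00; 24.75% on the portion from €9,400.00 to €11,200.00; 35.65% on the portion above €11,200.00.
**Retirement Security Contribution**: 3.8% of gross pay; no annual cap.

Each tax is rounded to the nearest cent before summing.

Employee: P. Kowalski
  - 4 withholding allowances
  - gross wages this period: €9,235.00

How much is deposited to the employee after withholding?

Regional Income Tax: taxable = €9,235.00 − 4×€130.00 = €8,715.00
  €873.68 + 22.48% × (€8,715.00 − €6,600.00) = €873.68 + 22.48% × €2,115.00 = €1,349.13
Retirement Security Contribution: 3.8% × €9,235.00 = €350.93
Total withheld: €1,349.13 + €350.93 = €1,700.06
Net pay: €9,235.00 − €1,700.06 = €7,534.94

€7,534.94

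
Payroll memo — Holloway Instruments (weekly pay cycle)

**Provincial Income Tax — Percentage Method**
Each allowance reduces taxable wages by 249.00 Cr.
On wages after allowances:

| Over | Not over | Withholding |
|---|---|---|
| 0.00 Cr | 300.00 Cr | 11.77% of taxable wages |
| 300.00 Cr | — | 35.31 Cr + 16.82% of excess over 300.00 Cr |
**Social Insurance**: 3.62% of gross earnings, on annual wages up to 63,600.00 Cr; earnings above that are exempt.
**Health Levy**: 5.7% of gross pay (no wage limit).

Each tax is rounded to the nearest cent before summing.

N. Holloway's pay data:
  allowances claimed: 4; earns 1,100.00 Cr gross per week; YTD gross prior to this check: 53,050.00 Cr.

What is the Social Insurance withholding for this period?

39.82 Cr

Social Insurance: 3.62% × 1,100.00 Cr = 39.82 Cr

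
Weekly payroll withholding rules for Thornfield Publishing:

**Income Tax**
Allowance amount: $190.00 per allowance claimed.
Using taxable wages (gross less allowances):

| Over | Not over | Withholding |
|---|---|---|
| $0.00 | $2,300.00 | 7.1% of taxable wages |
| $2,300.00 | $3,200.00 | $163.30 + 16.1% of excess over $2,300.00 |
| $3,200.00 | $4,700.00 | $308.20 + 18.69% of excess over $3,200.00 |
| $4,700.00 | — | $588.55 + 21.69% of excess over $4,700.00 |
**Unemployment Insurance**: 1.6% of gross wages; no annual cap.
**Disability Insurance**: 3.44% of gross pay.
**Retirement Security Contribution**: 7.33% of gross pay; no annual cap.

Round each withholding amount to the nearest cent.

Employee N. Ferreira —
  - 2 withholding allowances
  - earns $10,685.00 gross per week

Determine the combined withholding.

Income Tax: taxable = $10,685.00 − 2×$190.00 = $10,305.00
  $588.55 + 21.69% × ($10,305.00 − $4,700.00) = $588.55 + 21.69% × $5,605.00 = $1,804.27
Unemployment Insurance: 1.6% × $10,685.00 = $170.96
Disability Insurance: 3.44% × $10,685.00 = $367.56
Retirement Security Contribution: 7.33% × $10,685.00 = $783.21
Total: $1,804.27 + $170.96 + $367.56 + $783.21 = $3,126.00

$3,126.00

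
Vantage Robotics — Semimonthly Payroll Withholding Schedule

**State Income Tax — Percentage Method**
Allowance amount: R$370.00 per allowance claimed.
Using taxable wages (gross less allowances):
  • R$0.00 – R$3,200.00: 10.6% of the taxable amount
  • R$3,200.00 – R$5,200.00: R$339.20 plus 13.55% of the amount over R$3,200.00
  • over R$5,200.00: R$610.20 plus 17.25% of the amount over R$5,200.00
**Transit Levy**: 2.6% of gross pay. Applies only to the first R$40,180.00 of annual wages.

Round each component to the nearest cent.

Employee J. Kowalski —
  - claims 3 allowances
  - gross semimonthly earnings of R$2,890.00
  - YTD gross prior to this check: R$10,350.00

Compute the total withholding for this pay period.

State Income Tax: taxable = R$2,890.00 − 3×R$370.00 = R$1,780.00
  10.6% × R$1,780.00 = R$188.68
Transit Levy: 2.6% × R$2,890.00 = R$75.14
Total: R$188.68 + R$75.14 = R$263.82

R$263.82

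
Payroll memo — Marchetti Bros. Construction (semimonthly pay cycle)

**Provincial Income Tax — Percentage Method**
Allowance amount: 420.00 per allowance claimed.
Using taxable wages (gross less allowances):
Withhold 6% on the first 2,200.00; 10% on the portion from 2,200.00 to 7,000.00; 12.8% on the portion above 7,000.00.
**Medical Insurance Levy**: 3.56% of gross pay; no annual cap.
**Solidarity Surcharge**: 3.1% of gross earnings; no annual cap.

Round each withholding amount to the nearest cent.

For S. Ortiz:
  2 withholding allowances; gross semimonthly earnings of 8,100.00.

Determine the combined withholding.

1,184.74

Provincial Income Tax: taxable = 8,100.00 − 2×420.00 = 7,260.00
  612.00 + 12.8% × (7,260.00 − 7,000.00) = 612.00 + 12.8% × 260.00 = 645.28
Medical Insurance Levy: 3.56% × 8,100.00 = 288.36
Solidarity Surcharge: 3.1% × 8,100.00 = 251.10
Total: 645.28 + 288.36 + 251.10 = 1,184.74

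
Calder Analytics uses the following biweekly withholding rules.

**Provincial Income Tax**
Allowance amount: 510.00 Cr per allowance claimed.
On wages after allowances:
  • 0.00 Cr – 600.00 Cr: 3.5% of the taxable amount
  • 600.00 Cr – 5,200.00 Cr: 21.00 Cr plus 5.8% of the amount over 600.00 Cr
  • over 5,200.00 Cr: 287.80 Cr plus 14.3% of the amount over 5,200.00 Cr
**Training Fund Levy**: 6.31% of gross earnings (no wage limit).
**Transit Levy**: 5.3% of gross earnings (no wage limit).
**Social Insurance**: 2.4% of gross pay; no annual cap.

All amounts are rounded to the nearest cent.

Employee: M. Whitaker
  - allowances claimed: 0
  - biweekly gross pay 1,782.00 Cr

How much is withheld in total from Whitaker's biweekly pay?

339.22 Cr

Provincial Income Tax: taxable = 1,782.00 Cr
  21.00 Cr + 5.8% × (1,782.00 Cr − 600.00 Cr) = 21.00 Cr + 5.8% × 1,182.00 Cr = 89.56 Cr
Training Fund Levy: 6.31% × 1,782.00 Cr = 112.44 Cr
Transit Levy: 5.3% × 1,782.00 Cr = 94.45 Cr
Social Insurance: 2.4% × 1,782.00 Cr = 42.77 Cr
Total: 89.56 Cr + 112.44 Cr + 94.45 Cr + 42.77 Cr = 339.22 Cr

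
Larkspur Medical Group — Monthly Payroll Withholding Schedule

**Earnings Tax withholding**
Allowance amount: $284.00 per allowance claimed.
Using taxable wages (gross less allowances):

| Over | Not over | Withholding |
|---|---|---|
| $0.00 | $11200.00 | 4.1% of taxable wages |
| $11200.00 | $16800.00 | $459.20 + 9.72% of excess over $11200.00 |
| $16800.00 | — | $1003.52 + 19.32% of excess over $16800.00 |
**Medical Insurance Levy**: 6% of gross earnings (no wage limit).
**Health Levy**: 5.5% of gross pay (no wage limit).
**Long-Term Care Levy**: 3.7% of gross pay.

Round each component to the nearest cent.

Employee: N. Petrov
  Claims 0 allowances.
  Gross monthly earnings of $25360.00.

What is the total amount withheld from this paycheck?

$6512.03

Earnings Tax: taxable = $25360.00
  $1003.52 + 19.32% × ($25360.00 − $16800.00) = $1003.52 + 19.32% × $8560.00 = $2657.31
Medical Insurance Levy: 6% × $25360.00 = $1521.60
Health Levy: 5.5% × $25360.00 = $1394.80
Long-Term Care Levy: 3.7% × $25360.00 = $938.32
Total: $2657.31 + $1521.60 + $1394.80 + $938.32 = $6512.03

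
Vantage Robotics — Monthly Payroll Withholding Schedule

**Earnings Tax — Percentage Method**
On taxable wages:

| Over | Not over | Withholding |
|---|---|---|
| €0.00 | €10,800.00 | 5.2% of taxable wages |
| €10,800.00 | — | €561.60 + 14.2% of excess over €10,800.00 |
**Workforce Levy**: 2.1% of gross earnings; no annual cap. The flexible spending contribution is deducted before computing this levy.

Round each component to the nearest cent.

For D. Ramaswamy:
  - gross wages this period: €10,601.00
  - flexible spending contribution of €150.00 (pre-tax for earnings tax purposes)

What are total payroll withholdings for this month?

€762.92

Earnings Tax: taxable = €10,601.00 − €150.00 = €10,451.00
  5.2% × €10,451.00 = €543.45
Workforce Levy: 2.1% × €10,451.00 = €219.47
Total: €543.45 + €219.47 = €762.92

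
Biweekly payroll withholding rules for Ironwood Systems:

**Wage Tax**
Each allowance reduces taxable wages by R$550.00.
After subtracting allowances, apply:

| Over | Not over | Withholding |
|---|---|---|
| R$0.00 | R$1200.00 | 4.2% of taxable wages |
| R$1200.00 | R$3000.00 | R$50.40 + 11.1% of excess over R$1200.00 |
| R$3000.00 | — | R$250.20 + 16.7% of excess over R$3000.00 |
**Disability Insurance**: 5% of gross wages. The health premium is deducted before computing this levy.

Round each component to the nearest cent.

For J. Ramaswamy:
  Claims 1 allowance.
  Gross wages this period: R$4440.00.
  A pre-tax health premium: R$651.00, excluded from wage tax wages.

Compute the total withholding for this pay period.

R$479.56

Wage Tax: taxable = R$4440.00 − R$651.00 − 1×R$550.00 = R$3239.00
  R$250.20 + 16.7% × (R$3239.00 − R$3000.00) = R$250.20 + 16.7% × R$239.00 = R$290.11
Disability Insurance: 5% × R$3789.00 = R$189.45
Total: R$290.11 + R$189.45 = R$479.56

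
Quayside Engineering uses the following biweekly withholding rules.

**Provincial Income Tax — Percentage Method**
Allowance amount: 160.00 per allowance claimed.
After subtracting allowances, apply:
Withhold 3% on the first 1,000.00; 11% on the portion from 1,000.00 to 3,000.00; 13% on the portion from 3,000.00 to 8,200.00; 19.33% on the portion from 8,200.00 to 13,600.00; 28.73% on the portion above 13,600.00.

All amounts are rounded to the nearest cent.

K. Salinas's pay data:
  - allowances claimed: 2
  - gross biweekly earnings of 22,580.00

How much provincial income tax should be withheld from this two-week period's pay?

4,457.84

Provincial Income Tax: taxable = 22,580.00 − 2×160.00 = 22,260.00
  1,969.82 + 28.73% × (22,260.00 − 13,600.00) = 1,969.82 + 28.73% × 8,660.00 = 4,457.84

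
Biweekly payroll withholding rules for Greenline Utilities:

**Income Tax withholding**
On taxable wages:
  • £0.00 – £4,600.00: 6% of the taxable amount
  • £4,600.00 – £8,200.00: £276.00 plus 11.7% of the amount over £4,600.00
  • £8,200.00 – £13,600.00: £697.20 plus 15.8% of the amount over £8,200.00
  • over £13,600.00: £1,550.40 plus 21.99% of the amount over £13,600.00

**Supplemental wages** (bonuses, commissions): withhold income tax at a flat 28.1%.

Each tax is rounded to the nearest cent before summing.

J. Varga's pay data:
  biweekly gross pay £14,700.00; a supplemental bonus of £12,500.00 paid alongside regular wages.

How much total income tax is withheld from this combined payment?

£5,304.79

Income Tax: taxable = £14,700.00
  £1,550.40 + 21.99% × (£14,700.00 − £13,600.00) = £1,550.40 + 21.99% × £1,100.00 = £1,792.29
Supplemental (28.1% flat on bonus): 28.1% × £12,500.00 = £3,512.50
Total income tax: £1,792.29 + £3,512.50 = £5,304.79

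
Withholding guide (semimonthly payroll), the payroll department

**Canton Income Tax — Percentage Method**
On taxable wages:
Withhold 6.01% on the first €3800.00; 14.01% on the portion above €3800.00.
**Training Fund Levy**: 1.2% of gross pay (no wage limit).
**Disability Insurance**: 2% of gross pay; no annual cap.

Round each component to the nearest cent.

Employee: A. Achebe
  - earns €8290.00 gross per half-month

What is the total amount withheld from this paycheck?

Canton Income Tax: taxable = €8290.00
  €228.38 + 14.01% × (€8290.00 − €3800.00) = €228.38 + 14.01% × €4490.00 = €857.43
Training Fund Levy: 1.2% × €8290.00 = €99.48
Disability Insurance: 2% × €8290.00 = €165.80
Total: €857.43 + €99.48 + €165.80 = €1122.71

€1122.71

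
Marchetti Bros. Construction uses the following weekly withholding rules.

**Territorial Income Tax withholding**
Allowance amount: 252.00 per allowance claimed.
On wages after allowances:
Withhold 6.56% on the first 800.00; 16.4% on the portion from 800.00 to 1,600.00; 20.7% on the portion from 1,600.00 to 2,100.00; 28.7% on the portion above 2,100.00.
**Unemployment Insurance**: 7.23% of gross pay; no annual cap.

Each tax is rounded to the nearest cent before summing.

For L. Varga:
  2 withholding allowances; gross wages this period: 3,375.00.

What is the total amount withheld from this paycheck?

752.47

Territorial Income Tax: taxable = 3,375.00 − 2×252.00 = 2,871.00
  287.18 + 28.7% × (2,871.00 − 2,100.00) = 287.18 + 28.7% × 771.00 = 508.46
Unemployment Insurance: 7.23% × 3,375.00 = 244.01
Total: 508.46 + 244.01 = 752.47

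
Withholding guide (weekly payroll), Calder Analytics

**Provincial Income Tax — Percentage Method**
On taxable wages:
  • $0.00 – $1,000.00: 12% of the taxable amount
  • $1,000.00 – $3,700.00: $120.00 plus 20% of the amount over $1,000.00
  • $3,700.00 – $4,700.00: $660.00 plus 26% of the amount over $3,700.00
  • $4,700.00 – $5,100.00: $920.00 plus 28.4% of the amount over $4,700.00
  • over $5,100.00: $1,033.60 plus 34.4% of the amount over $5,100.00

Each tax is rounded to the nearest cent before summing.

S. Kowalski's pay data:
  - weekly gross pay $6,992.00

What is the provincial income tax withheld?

Provincial Income Tax: taxable = $6,992.00
  $1,033.60 + 34.4% × ($6,992.00 − $5,100.00) = $1,033.60 + 34.4% × $1,892.00 = $1,684.45

$1,684.45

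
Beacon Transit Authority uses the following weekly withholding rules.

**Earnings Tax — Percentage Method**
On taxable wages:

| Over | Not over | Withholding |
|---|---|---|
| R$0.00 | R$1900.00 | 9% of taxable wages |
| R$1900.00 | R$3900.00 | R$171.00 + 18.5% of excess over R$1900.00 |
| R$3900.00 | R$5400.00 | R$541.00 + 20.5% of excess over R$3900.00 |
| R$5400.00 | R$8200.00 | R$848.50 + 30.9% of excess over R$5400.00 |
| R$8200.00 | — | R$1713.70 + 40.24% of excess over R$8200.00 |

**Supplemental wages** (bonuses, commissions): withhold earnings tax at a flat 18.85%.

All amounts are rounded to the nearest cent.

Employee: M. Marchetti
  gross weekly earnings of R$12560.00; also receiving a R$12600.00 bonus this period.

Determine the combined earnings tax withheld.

R$5843.26

Earnings Tax: taxable = R$12560.00
  R$1713.70 + 40.24% × (R$12560.00 − R$8200.00) = R$1713.70 + 40.24% × R$4360.00 = R$3468.16
Supplemental (18.85% flat on bonus): 18.85% × R$12600.00 = R$2375.10
Total earnings tax: R$3468.16 + R$2375.10 = R$5843.26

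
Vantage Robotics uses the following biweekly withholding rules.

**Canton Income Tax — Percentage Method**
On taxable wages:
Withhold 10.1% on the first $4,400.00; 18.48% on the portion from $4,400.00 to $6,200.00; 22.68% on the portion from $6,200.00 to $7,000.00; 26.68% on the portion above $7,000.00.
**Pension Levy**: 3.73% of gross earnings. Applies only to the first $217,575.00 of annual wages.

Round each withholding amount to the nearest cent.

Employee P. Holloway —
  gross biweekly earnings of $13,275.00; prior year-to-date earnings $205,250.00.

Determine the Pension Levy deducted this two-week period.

Pension Levy: cap $217,575.00 − YTD $205,250.00 = $12,325.00 subject; 3.73% × $12,325.00 = $459.72

$459.72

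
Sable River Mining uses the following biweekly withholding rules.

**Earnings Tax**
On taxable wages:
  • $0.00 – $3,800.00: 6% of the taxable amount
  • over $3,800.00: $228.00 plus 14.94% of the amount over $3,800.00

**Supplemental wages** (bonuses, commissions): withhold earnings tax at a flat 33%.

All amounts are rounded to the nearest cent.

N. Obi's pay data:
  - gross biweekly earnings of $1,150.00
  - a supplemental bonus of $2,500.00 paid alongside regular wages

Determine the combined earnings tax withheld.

$894.00

Earnings Tax: taxable = $1,150.00
  6% × $1,150.00 = $69.00
Supplemental (33% flat on bonus): 33% × $2,500.00 = $825.00
Total earnings tax: $69.00 + $825.00 = $894.00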